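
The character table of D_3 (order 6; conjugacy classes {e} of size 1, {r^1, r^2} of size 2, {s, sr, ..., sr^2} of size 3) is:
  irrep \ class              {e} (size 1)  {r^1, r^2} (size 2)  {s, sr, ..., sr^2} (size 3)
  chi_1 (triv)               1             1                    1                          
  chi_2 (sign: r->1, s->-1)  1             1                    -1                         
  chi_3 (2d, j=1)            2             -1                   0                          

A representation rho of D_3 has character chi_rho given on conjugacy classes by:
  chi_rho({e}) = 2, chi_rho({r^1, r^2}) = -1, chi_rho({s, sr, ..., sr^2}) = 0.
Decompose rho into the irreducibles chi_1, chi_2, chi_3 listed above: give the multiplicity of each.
Multiplicities: chi_1: 0, chi_2: 0, chi_3: 1.

Derivation: Use <chi_rho, chi> = (1/|G|) sum_C |C| * chi_rho(C) * conj(chi(C)) with |G| = 6 for each irreducible chi in the table:
  <chi_rho, chi_1> = (1/6)[1*(2)*conj(1) + 2*(-1)*conj(1) + 3*(0)*conj(1)]
      = (1/6)[(2) + (-2) + (0)] = 0/6 = 0
  <chi_rho, chi_2> = (1/6)[1*(2)*conj(1) + 2*(-1)*conj(1) + 3*(0)*conj(-1)]
      = (1/6)[(2) + (-2) + (0)] = 0/6 = 0
  <chi_rho, chi_3> = (1/6)[1*(2)*conj(2) + 2*(-1)*conj(-1) + 3*(0)*conj(0)]
      = (1/6)[(4) + (2) + (0)] = 6/6 = 1
Dimension check: dim(rho) = sum (mult * dim) = 0*1 + 0*1 + 1*2 = 2 = chi_rho(e) = 2.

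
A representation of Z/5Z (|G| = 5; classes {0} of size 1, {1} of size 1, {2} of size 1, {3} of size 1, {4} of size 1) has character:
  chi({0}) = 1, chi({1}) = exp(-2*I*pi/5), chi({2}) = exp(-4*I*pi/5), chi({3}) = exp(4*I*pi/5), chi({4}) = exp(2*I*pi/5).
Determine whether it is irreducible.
Irreducible: <chi, chi> = 1.

Details: <chi, chi> = (1/|G|) sum_C |C| * |chi(C)|^2 = (1/5)[1*|1|^2 + 1*|exp(-2*I*pi/5)|^2 + 1*|exp(-4*I*pi/5)|^2 + 1*|exp(4*I*pi/5)|^2 + 1*|exp(2*I*pi/5)|^2]
  = (1/5)[(1) + (1) + (1) + (1) + (1)] = 5/5 = 1.
(Exp terms are combined using exp(i*s)*conj(exp(i*t)) = exp(i*(s-t)), and sums of them are collapsed using the identity that for every m > 1 the m distinct m-th roots of unity sum to 0, e.g. 1 + exp(2*I*pi/3) + exp(-2*I*pi/3) = 0.)
A character is irreducible iff <chi, chi> = 1, so this representation is irreducible.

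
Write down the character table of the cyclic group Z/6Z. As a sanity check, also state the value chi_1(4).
Character table of Z/6Z (irreps indexed chi_0,...,chi_5 with chi_k(m) = zeta_6^(k*m), zeta_6 = exp(2*pi*i/6)):
  irrep \ class  {0} (size 1)  {1} (size 1)    {2} (size 1)    {3} (size 1)  {4} (size 1)    {5} (size 1)  
  chi_0          1             1               1               1             1               1             
  chi_1          1             exp(I*pi/3)     exp(2*I*pi/3)   -1            exp(-2*I*pi/3)  exp(-I*pi/3)  
  chi_2          1             exp(2*I*pi/3)   exp(-2*I*pi/3)  1             exp(2*I*pi/3)   exp(-2*I*pi/3)
  chi_3          1             -1              1               -1            1               -1            
  chi_4          1             exp(-2*I*pi/3)  exp(2*I*pi/3)   1             exp(-2*I*pi/3)  exp(2*I*pi/3) 
  chi_5          1             exp(-I*pi/3)    exp(-2*I*pi/3)  -1            exp(2*I*pi/3)   exp(I*pi/3)   

Spot check: chi_1(4) = zeta_6^(1*4) = zeta_6^4 = exp(-2*I*pi/3).

Argument: Z/6Z is abelian, so all 6 irreducible complex representations are 1-dimensional. They are given by chi_k(m) = zeta_6^(k*m) for k = 0,...,5. Row orthogonality: sum_m chi_k(m) conj(chi_l(m)) = 6 * [k = l].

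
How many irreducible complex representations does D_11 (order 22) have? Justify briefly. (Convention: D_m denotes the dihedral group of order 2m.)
7

Working: The number of irreducible complex representations of a finite group equals its number of conjugacy classes. D_11 has 7 conjugacy classes ((n+3)/2 for n odd), so D_11 (order 22) has exactly 7 irreducible complex representations.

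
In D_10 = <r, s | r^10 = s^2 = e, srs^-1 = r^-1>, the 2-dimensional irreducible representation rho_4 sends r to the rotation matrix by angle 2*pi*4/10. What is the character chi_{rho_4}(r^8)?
chi_{rho_4}(r^8) = 2*cos(2*pi*4*8/10) = -1/2 + sqrt(5)/2

Argument: rho_4(r^8) is rotation by angle 2*pi*4*8/10, whose trace is 2*cos(2*pi*4*8/10) = -1/2 + sqrt(5)/2.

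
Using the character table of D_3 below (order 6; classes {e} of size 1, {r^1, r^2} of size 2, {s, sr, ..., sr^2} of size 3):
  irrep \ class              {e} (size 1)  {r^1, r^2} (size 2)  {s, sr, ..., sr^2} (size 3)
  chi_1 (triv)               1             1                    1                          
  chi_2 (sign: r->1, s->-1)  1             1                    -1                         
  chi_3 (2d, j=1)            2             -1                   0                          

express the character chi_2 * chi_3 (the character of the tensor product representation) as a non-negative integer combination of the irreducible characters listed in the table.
chi_2 tensor chi_3 = chi_3 (all other irreducibles have multiplicity 0).

Argument: The character of a tensor product is the pointwise product (chi_2 * chi_3)(C) = chi_2(C) * chi_3(C):
  {e}: (1)*(2), {r^1, r^2}: (1)*(-1), {s, sr, ..., sr^2}: (-1)*(0)
so (chi_2 * chi_3) takes values
  {e} -> 2, {r^1, r^2} -> -1, {s, sr, ..., sr^2} -> 0.
Now take the inner product of this character with each irreducible chi from the table, <chi_2*chi_3, chi> = (1/6) sum_C |C| (chi_2*chi_3)(C) conj(chi(C)):
  <chi_2*chi_3, chi_1> = (1/6)[1*(2)*conj(1) + 2*(-1)*conj(1) + 3*(0)*conj(1)]
      = (1/6)[(2) + (-2) + (0)] = 0/6 = 0
  <chi_2*chi_3, chi_2> = (1/6)[1*(2)*conj(1) + 2*(-1)*conj(1) + 3*(0)*conj(-1)]
      = (1/6)[(2) + (-2) + (0)] = 0/6 = 0
  <chi_2*chi_3, chi_3> = (1/6)[1*(2)*conj(2) + 2*(-1)*conj(-1) + 3*(0)*conj(0)]
      = (1/6)[(4) + (2) + (0)] = 6/6 = 1
Hence the multiplicities are chi_3: 1. Dimension check: dim(chi_2)*dim(chi_3) = 1*2 = 2 and sum (mult * dim) = 1*2 = 2.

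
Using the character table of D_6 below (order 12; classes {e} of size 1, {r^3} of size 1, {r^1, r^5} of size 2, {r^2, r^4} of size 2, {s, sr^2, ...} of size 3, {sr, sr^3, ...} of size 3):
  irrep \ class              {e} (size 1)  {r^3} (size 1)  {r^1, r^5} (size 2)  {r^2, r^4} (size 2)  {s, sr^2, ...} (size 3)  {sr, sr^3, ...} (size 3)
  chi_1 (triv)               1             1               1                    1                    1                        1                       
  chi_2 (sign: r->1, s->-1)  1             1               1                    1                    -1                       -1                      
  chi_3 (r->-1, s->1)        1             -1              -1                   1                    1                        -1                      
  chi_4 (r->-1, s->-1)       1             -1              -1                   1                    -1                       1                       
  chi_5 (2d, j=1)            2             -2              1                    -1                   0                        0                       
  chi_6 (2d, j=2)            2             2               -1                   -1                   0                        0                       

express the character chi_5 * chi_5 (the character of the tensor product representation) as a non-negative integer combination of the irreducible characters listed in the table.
chi_5 tensor chi_5 = chi_1 + chi_2 + chi_6 (all other irreducibles have multiplicity 0).

Proof sketch: The character of a tensor product is the pointwise product (chi_5 * chi_5)(C) = chi_5(C) * chi_5(C):
  {e}: (2)*(2), {r^3}: (-2)*(-2), {r^1, r^5}: (1)*(1), {r^2, r^4}: (-1)*(-1), {s, sr^2, ...}: (0)*(0), {sr, sr^3, ...}: (0)*(0)
so (chi_5 * chi_5) takes values
  {e} -> 4, {r^3} -> 4, {r^1, r^5} -> 1, {r^2, r^4} -> 1, {s, sr^2, ...} -> 0, {sr, sr^3, ...} -> 0.
Now take the inner product of this character with each irreducible chi from the table, <chi_5*chi_5, chi> = (1/12) sum_C |C| (chi_5*chi_5)(C) conj(chi(C)):
  <chi_5*chi_5, chi_1> = (1/12)[1*(4)*conj(1) + 1*(4)*conj(1) + 2*(1)*conj(1) + 2*(1)*conj(1) + 3*(0)*conj(1) + 3*(0)*conj(1)]
      = (1/12)[(4) + (4) + (2) + (2) + (0) + (0)] = 12/12 = 1
  <chi_5*chi_5, chi_2> = (1/12)[1*(4)*conj(1) + 1*(4)*conj(1) + 2*(1)*conj(1) + 2*(1)*conj(1) + 3*(0)*conj(-1) + 3*(0)*conj(-1)]
      = (1/12)[(4) + (4) + (2) + (2) + (0) + (0)] = 12/12 = 1
  <chi_5*chi_5, chi_3> = (1/12)[1*(4)*conj(1) + 1*(4)*conj(-1) + 2*(1)*conj(-1) + 2*(1)*conj(1) + 3*(0)*conj(1) + 3*(0)*conj(-1)]
      = (1/12)[(4) + (-4) + (-2) + (2) + (0) + (0)] = 0/12 = 0
  <chi_5*chi_5, chi_4> = (1/12)[1*(4)*conj(1) + 1*(4)*conj(-1) + 2*(1)*conj(-1) + 2*(1)*conj(1) + 3*(0)*conj(-1) + 3*(0)*conj(1)]
      = (1/12)[(4) + (-4) + (-2) + (2) + (0) + (0)] = 0/12 = 0
  <chi_5*chi_5, chi_5> = (1/12)[1*(4)*conj(2) + 1*(4)*conj(-2) + 2*(1)*conj(1) + 2*(1)*conj(-1) + 3*(0)*conj(0) + 3*(0)*conj(0)]
      = (1/12)[(8) + (-8) + (2) + (-2) + (0) + (0)] = 0/12 = 0
  <chi_5*chi_5, chi_6> = (1/12)[1*(4)*conj(2) + 1*(4)*conj(2) + 2*(1)*conj(-1) + 2*(1)*conj(-1) + 3*(0)*conj(0) + 3*(0)*conj(0)]
      = (1/12)[(8) + (8) + (-2) + (-2) + (0) + (0)] = 12/12 = 1
Hence the multiplicities are chi_1: 1, chi_2: 1, chi_6: 1. Dimension check: dim(chi_5)*dim(chi_5) = 2*2 = 4 and sum (mult * dim) = 1*1 + 1*1 + 1*2 = 4.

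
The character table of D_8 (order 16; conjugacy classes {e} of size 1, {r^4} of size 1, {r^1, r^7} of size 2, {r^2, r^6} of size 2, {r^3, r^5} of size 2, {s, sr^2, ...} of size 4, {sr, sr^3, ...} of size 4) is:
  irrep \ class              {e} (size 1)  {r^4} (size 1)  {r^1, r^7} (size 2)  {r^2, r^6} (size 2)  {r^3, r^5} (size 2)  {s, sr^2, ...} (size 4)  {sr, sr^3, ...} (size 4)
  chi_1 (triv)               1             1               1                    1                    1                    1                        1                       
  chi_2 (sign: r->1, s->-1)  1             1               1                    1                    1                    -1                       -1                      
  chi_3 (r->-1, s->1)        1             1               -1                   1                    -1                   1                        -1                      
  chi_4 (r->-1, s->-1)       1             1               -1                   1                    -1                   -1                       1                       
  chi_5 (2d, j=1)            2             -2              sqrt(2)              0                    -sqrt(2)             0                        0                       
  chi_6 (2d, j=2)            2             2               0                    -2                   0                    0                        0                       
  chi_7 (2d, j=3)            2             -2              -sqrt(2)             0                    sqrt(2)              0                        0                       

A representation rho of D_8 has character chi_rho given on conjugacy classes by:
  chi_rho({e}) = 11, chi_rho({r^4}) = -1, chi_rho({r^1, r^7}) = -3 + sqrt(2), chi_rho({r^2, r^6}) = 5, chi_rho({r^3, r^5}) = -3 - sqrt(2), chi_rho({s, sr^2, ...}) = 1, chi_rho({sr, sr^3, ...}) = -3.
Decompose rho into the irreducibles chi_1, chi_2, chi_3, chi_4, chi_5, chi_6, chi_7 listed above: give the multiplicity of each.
Multiplicities: chi_1: 0, chi_2: 1, chi_3: 3, chi_4: 1, chi_5: 2, chi_6: 0, chi_7: 1.

Reasoning: Use <chi_rho, chi> = (1/|G|) sum_C |C| * chi_rho(C) * conj(chi(C)) with |G| = 16 for each irreducible chi in the table:
  <chi_rho, chi_1> = (1/16)[1*(11)*conj(1) + 1*(-1)*conj(1) + 2*(-3 + sqrt(2))*conj(1) + 2*(5)*conj(1) + 2*(-3 - sqrt(2))*conj(1) + 4*(1)*conj(1) + 4*(-3)*conj(1)]
      = (1/16)[(11) + (-1) + (-6 + 2*sqrt(2)) + (10) + (-6 - 2*sqrt(2)) + (4) + (-12)] = 0/16 = 0
  <chi_rho, chi_2> = (1/16)[1*(11)*conj(1) + 1*(-1)*conj(1) + 2*(-3 + sqrt(2))*conj(1) + 2*(5)*conj(1) + 2*(-3 - sqrt(2))*conj(1) + 4*(1)*conj(-1) + 4*(-3)*conj(-1)]
      = (1/16)[(11) + (-1) + (-6 + 2*sqrt(2)) + (10) + (-6 - 2*sqrt(2)) + (-4) + (12)] = 16/16 = 1
  <chi_rho, chi_3> = (1/16)[1*(11)*conj(1) + 1*(-1)*conj(1) + 2*(-3 + sqrt(2))*conj(-1) + 2*(5)*conj(1) + 2*(-3 - sqrt(2))*conj(-1) + 4*(1)*conj(1) + 4*(-3)*conj(-1)]
      = (1/16)[(11) + (-1) + (6 - 2*sqrt(2)) + (10) + (2*sqrt(2) + 6) + (4) + (12)] = 48/16 = 3
  <chi_rho, chi_4> = (1/16)[1*(11)*conj(1) + 1*(-1)*conj(1) + 2*(-3 + sqrt(2))*conj(-1) + 2*(5)*conj(1) + 2*(-3 - sqrt(2))*conj(-1) + 4*(1)*conj(-1) + 4*(-3)*conj(1)]
      = (1/16)[(11) + (-1) + (6 - 2*sqrt(2)) + (10) + (2*sqrt(2) + 6) + (-4) + (-12)] = 16/16 = 1
  <chi_rho, chi_5> = (1/16)[1*(11)*conj(2) + 1*(-1)*conj(-2) + 2*(-3 + sqrt(2))*conj(sqrt(2)) + 2*(5)*conj(0) + 2*(-3 - sqrt(2))*conj(-sqrt(2)) + 4*(1)*conj(0) + 4*(-3)*conj(0)]
      = (1/16)[(22) + (2) + (4 - 6*sqrt(2)) + (0) + (4 + 6*sqrt(2)) + (0) + (0)] = 32/16 = 2
  <chi_rho, chi_6> = (1/16)[1*(11)*conj(2) + 1*(-1)*conj(2) + 2*(-3 + sqrt(2))*conj(0) + 2*(5)*conj(-2) + 2*(-3 - sqrt(2))*conj(0) + 4*(1)*conj(0) + 4*(-3)*conj(0)]
      = (1/16)[(22) + (-2) + (0) + (-20) + (0) + (0) + (0)] = 0/16 = 0
  <chi_rho, chi_7> = (1/16)[1*(11)*conj(2) + 1*(-1)*conj(-2) + 2*(-3 + sqrt(2))*conj(-sqrt(2)) + 2*(5)*conj(0) + 2*(-3 - sqrt(2))*conj(sqrt(2)) + 4*(1)*conj(0) + 4*(-3)*conj(0)]
      = (1/16)[(22) + (2) + (-4 + 6*sqrt(2)) + (0) + (-6*sqrt(2) - 4) + (0) + (0)] = 16/16 = 1
Dimension check: dim(rho) = sum (mult * dim) = 0*1 + 1*1 + 3*1 + 1*1 + 2*2 + 0*2 + 1*2 = 11 = chi_rho(e) = 11.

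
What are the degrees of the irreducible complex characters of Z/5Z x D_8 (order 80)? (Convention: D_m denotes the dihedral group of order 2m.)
Dimensions: 1, 1, 1, 1, 1, 1, 1, 1, 1, 1, 1, 1, 1, 1, 1, 1, 1, 1, 1, 1, 2, 2, 2, 2, 2, 2, 2, 2, 2, 2, 2, 2, 2, 2, 2

Solution. There are 35 irreducibles (= number of conjugacy classes). Their dimensions d_i satisfy sum d_i^2 = |G| = 80: 1 + 1 + 1 + 1 + 1 + 1 + 1 + 1 + 1 + 1 + 1 + 1 + 1 + 1 + 1 + 1 + 1 + 1 + 1 + 1 + 4 + 4 + 4 + 4 + 4 + 4 + 4 + 4 + 4 + 4 + 4 + 4 + 4 + 4 + 4 = 80. (For the product with Z/5Z: each of the 5 1-dim characters of Z/5Z tensors with each irrep of D_8, giving 5 copies of each D_8-dimension.)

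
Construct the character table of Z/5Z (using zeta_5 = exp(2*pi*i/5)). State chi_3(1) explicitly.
Character table of Z/5Z (irreps indexed chi_0,...,chi_4 with chi_k(m) = zeta_5^(k*m), zeta_5 = exp(2*pi*i/5)):
  irrep \ class  {0} (size 1)  {1} (size 1)    {2} (size 1)    {3} (size 1)    {4} (size 1)  
  chi_0          1             1               1               1               1             
  chi_1          1             exp(2*I*pi/5)   exp(4*I*pi/5)   exp(-4*I*pi/5)  exp(-2*I*pi/5)
  chi_2          1             exp(4*I*pi/5)   exp(-2*I*pi/5)  exp(2*I*pi/5)   exp(-4*I*pi/5)
  chi_3          1             exp(-4*I*pi/5)  exp(2*I*pi/5)   exp(-2*I*pi/5)  exp(4*I*pi/5) 
  chi_4          1             exp(-2*I*pi/5)  exp(-4*I*pi/5)  exp(4*I*pi/5)   exp(2*I*pi/5) 

Spot check: chi_3(1) = zeta_5^(3*1) = zeta_5^3 = exp(-4*I*pi/5).

Proof sketch: Z/5Z is abelian, so all 5 irreducible complex representations are 1-dimensional. They are given by chi_k(m) = zeta_5^(k*m) for k = 0,...,4. Row orthogonality: sum_m chi_k(m) conj(chi_l(m)) = 5 * [k = l].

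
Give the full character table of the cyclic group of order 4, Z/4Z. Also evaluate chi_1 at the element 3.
Character table of Z/4Z (irreps indexed chi_0,...,chi_3 with chi_k(m) = zeta_4^(k*m), zeta_4 = exp(2*pi*i/4)):
  irrep \ class  {0} (size 1)  {1} (size 1)  {2} (size 1)  {3} (size 1)
  chi_0          1             1             1             1           
  chi_1          1             I             -1            -I          
  chi_2          1             -1            1             -1          
  chi_3          1             -I            -1            I           

Spot check: chi_1(3) = zeta_4^(1*3) = zeta_4^3 = -I.

Z/4Z is abelian, so all 4 irreducible complex representations are 1-dimensional. They are given by chi_k(m) = zeta_4^(k*m) for k = 0,...,3. Row orthogonality: sum_m chi_k(m) conj(chi_l(m)) = 4 * [k = l].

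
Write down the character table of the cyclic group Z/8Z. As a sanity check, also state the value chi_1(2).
Character table of Z/8Z (irreps indexed chi_0,...,chi_7 with chi_k(m) = zeta_8^(k*m), zeta_8 = exp(2*pi*i/8)):
  irrep \ class  {0} (size 1)  {1} (size 1)    {2} (size 1)  {3} (size 1)    {4} (size 1)  {5} (size 1)    {6} (size 1)  {7} (size 1)  
  chi_0          1             1               1             1               1             1               1             1             
  chi_1          1             exp(I*pi/4)     I             exp(3*I*pi/4)   -1            exp(-3*I*pi/4)  -I            exp(-I*pi/4)  
  chi_2          1             I               -1            -I              1             I               -1            -I            
  chi_3          1             exp(3*I*pi/4)   -I            exp(I*pi/4)     -1            exp(-I*pi/4)    I             exp(-3*I*pi/4)
  chi_4          1             -1              1             -1              1             -1              1             -1            
  chi_5          1             exp(-3*I*pi/4)  I             exp(-I*pi/4)    -1            exp(I*pi/4)     -I            exp(3*I*pi/4) 
  chi_6          1             -I              -1            I               1             -I              -1            I             
  chi_7          1             exp(-I*pi/4)    -I            exp(-3*I*pi/4)  -1            exp(3*I*pi/4)   I             exp(I*pi/4)   

Spot check: chi_1(2) = zeta_8^(1*2) = zeta_8^2 = I.

Derivation: Z/8Z is abelian, so all 8 irreducible complex representations are 1-dimensional. They are given by chi_k(m) = zeta_8^(k*m) for k = 0,...,7. Row orthogonality: sum_m chi_k(m) conj(chi_l(m)) = 8 * [k = l].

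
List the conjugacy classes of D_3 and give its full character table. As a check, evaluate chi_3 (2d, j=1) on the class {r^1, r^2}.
Conjugacy classes: {e} of size 1, {r^1, r^2} of size 2, {s, sr, ..., sr^2} of size 3.
Character table:
  irrep \ class              {e} (size 1)  {r^1, r^2} (size 2)  {s, sr, ..., sr^2} (size 3)
  chi_1 (triv)               1             1                    1                          
  chi_2 (sign: r->1, s->-1)  1             1                    -1                         
  chi_3 (2d, j=1)            2             -1                   0                          

Spot check: chi_3 (2d, j=1) on {r^1, r^2} = -1.

Solution. D_3 has order 2*3 = 6 with 3 conjugacy classes, hence 3 irreducibles. Sum of squared dims 1 + 1 + 4 = 6 = |G|. Linear characters come from the abelianisation; the 2-dimensional irreps have character r^k -> 2*cos(2*pi*j*k/3), reflections -> 0.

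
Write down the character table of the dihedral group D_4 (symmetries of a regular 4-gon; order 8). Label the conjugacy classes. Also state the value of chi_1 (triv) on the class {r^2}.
Conjugacy classes: {e} of size 1, {r^2} of size 1, {r^1, r^3} of size 2, {s, sr^2, ...} of size 2, {sr, sr^3, ...} of size 2.
Character table:
  irrep \ class              {e} (size 1)  {r^2} (size 1)  {r^1, r^3} (size 2)  {s, sr^2, ...} (size 2)  {sr, sr^3, ...} (size 2)
  chi_1 (triv)               1             1               1                    1                        1                       
  chi_2 (sign: r->1, s->-1)  1             1               1                    -1                       -1                      
  chi_3 (r->-1, s->1)        1             1               -1                   1                        -1                      
  chi_4 (r->-1, s->-1)       1             1               -1                   -1                       1                       
  chi_5 (2d, j=1)            2             -2              0                    0                        0                       

Spot check: chi_1 (triv) on {r^2} = 1.

Proof sketch: D_4 has order 2*4 = 8 with 5 conjugacy classes, hence 5 irreducibles. Sum of squared dims 1 + 1 + 1 + 1 + 4 = 8 = |G|. Linear characters come from the abelianisation; the 2-dimensional irreps have character r^k -> 2*cos(2*pi*j*k/4), reflections -> 0.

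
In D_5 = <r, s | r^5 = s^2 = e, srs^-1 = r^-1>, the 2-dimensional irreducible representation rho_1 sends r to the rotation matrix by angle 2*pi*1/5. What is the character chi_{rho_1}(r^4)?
chi_{rho_1}(r^4) = 2*cos(2*pi*1*4/5) = -1/2 + sqrt(5)/2

Why: rho_1(r^4) is rotation by angle 2*pi*1*4/5, whose trace is 2*cos(2*pi*1*4/5) = -1/2 + sqrt(5)/2.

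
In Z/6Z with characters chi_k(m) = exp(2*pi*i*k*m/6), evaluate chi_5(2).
chi_5(2) = zeta_6^10 = exp(-2*I*pi/3)

Justification: chi_5(2) = zeta_6^(5*2) = zeta_6^10. Since zeta_6^6 = 1, this equals zeta_6^4 = exp(2*pi*i*4/6) = exp(-2*I*pi/3).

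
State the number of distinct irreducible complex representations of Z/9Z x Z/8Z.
72

Derivation: The number of irreducible complex representations of a finite group equals its number of conjugacy classes. Z/9Z x Z/8Z is abelian of order 72, so every element is its own conjugacy class: 72 classes, so Z/9Z x Z/8Z (order 72) has exactly 72 irreducible complex representations.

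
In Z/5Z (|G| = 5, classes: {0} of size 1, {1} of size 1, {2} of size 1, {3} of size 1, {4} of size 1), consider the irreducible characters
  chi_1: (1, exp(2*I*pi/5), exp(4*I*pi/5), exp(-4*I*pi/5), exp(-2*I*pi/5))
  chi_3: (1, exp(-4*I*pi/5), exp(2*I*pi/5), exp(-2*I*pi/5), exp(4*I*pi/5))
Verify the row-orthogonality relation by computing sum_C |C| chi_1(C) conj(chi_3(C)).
Sum = 0; so <chi_1, chi_3> = 0 (distinct irreducibles are orthogonal).

Compute term by term over conjugacy classes (|C| * chi_1(C) * conj(chi_3(C))):
  1*(1)*conj(1) + 1*(exp(2*I*pi/5))*conj(exp(-4*I*pi/5)) + 1*(exp(4*I*pi/5))*conj(exp(2*I*pi/5)) + 1*(exp(-4*I*pi/5))*conj(exp(-2*I*pi/5)) + 1*(exp(-2*I*pi/5))*conj(exp(4*I*pi/5))
  = (1) + (exp(-4*I*pi/5)) + (exp(2*I*pi/5)) + (exp(-2*I*pi/5)) + (exp(4*I*pi/5))
  = 0.
(Exp terms are combined using exp(i*s)*conj(exp(i*t)) = exp(i*(s-t)), and sums of them are collapsed using the identity that for every m > 1 the m distinct m-th roots of unity sum to 0, e.g. 1 + exp(2*I*pi/3) + exp(-2*I*pi/3) = 0.)
Dividing by |G| = 5 gives 0/5 = 0, matching the row-orthogonality relation <chi_1, chi_3> = [chi_1 = chi_3].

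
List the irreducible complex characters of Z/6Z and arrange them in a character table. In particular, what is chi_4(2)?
Character table of Z/6Z (irreps indexed chi_0,...,chi_5 with chi_k(m) = zeta_6^(k*m), zeta_6 = exp(2*pi*i/6)):
  irrep \ class  {0} (size 1)  {1} (size 1)    {2} (size 1)    {3} (size 1)  {4} (size 1)    {5} (size 1)  
  chi_0          1             1               1               1             1               1             
  chi_1          1             exp(I*pi/3)     exp(2*I*pi/3)   -1            exp(-2*I*pi/3)  exp(-I*pi/3)  
  chi_2          1             exp(2*I*pi/3)   exp(-2*I*pi/3)  1             exp(2*I*pi/3)   exp(-2*I*pi/3)
  chi_3          1             -1              1               -1            1               -1            
  chi_4          1             exp(-2*I*pi/3)  exp(2*I*pi/3)   1             exp(-2*I*pi/3)  exp(2*I*pi/3) 
  chi_5          1             exp(-I*pi/3)    exp(-2*I*pi/3)  -1            exp(2*I*pi/3)   exp(I*pi/3)   

Spot check: chi_4(2) = zeta_6^(4*2) = zeta_6^8 = exp(2*I*pi/3).

Argument: Z/6Z is abelian, so all 6 irreducible complex representations are 1-dimensional. They are given by chi_k(m) = zeta_6^(k*m) for k = 0,...,5. Row orthogonality: sum_m chi_k(m) conj(chi_l(m)) = 6 * [k = l].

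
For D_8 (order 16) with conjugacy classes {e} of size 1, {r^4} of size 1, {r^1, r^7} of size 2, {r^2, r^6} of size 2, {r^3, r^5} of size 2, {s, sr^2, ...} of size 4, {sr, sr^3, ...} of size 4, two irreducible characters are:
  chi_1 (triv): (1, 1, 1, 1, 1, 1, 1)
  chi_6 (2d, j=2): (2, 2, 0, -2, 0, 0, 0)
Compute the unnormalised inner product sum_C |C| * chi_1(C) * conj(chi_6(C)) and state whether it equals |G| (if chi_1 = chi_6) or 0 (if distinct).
Sum = 0; so <chi_1, chi_6> = 0 (distinct irreducibles are orthogonal).

Proof sketch: Compute term by term over conjugacy classes (|C| * chi_1(C) * conj(chi_6(C))):
  1*(1)*conj(2) + 1*(1)*conj(2) + 2*(1)*conj(0) + 2*(1)*conj(-2) + 2*(1)*conj(0) + 4*(1)*conj(0) + 4*(1)*conj(0)
  = (2) + (2) + (0) + (-4) + (0) + (0) + (0)
  = 0.
Dividing by |G| = 16 gives 0/16 = 0, matching the row-orthogonality relation <chi_1, chi_6> = [chi_1 = chi_6].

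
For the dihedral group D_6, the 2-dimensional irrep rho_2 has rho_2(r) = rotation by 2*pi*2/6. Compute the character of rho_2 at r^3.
chi_{rho_2}(r^3) = 2*cos(2*pi*2*3/6) = 2

rho_2(r^3) is rotation by angle 2*pi*2*3/6, whose trace is 2*cos(2*pi*2*3/6) = 2.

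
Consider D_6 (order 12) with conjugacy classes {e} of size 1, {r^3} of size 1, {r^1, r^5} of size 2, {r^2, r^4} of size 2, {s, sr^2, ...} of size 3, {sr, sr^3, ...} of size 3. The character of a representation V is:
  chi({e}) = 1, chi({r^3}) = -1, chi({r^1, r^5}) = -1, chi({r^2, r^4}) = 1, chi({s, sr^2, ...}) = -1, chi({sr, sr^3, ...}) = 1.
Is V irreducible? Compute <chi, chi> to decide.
Irreducible: <chi, chi> = 1.

Proof sketch: <chi, chi> = (1/|G|) sum_C |C| * |chi(C)|^2 = (1/12)[1*|1|^2 + 1*|-1|^2 + 2*|-1|^2 + 2*|1|^2 + 3*|-1|^2 + 3*|1|^2]
  = (1/12)[(1) + (1) + (2) + (2) + (3) + (3)] = 12/12 = 1.
A character is irreducible iff <chi, chi> = 1, so this representation is irreducible.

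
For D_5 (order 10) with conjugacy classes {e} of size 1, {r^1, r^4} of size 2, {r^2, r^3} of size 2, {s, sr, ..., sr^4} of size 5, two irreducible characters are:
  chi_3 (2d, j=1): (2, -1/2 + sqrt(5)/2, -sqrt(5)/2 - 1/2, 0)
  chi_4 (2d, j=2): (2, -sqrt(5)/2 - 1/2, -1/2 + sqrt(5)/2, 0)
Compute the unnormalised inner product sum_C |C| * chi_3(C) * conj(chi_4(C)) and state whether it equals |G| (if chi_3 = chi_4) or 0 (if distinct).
Sum = 0; so <chi_3, chi_4> = 0 (distinct irreducibles are orthogonal).

Details: Compute term by term over conjugacy classes (|C| * chi_3(C) * conj(chi_4(C))):
  1*(2)*conj(2) + 2*(-1/2 + sqrt(5)/2)*conj(-sqrt(5)/2 - 1/2) + 2*(-sqrt(5)/2 - 1/2)*conj(-1/2 + sqrt(5)/2) + 5*(0)*conj(0)
  = (4) + (-2) + (-2) + (0)
  = 0.
Dividing by |G| = 10 gives 0/10 = 0, matching the row-orthogonality relation <chi_3, chi_4> = [chi_3 = chi_4].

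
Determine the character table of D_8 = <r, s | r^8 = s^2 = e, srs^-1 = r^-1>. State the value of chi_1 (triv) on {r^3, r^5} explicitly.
Conjugacy classes: {e} of size 1, {r^4} of size 1, {r^1, r^7} of size 2, {r^2, r^6} of size 2, {r^3, r^5} of size 2, {s, sr^2, ...} of size 4, {sr, sr^3, ...} of size 4.
Character table:
  irrep \ class              {e} (size 1)  {r^4} (size 1)  {r^1, r^7} (size 2)  {r^2, r^6} (size 2)  {r^3, r^5} (size 2)  {s, sr^2, ...} (size 4)  {sr, sr^3, ...} (size 4)
  chi_1 (triv)               1             1               1                    1                    1                    1                        1                       
  chi_2 (sign: r->1, s->-1)  1             1               1                    1                    1                    -1                       -1                      
  chi_3 (r->-1, s->1)        1             1               -1                   1                    -1                   1                        -1                      
  chi_4 (r->-1, s->-1)       1             1               -1                   1                    -1                   -1                       1                       
  chi_5 (2d, j=1)            2             -2              sqrt(2)              0                    -sqrt(2)             0                        0                       
  chi_6 (2d, j=2)            2             2               0                    -2                   0                    0                        0                       
  chi_7 (2d, j=3)            2             -2              -sqrt(2)             0                    sqrt(2)              0                        0                       

Spot check: chi_1 (triv) on {r^3, r^5} = 1.

Details: D_8 has order 2*8 = 16 with 7 conjugacy classes, hence 7 irreducibles. Sum of squared dims 1 + 1 + 1 + 1 + 4 + 4 + 4 = 16 = |G|. Linear characters come from the abelianisation; the 2-dimensional irreps have character r^k -> 2*cos(2*pi*j*k/8), reflections -> 0.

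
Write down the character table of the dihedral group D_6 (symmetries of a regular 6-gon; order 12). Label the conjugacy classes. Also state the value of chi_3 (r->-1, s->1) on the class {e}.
Conjugacy classes: {e} of size 1, {r^3} of size 1, {r^1, r^5} of size 2, {r^2, r^4} of size 2, {s, sr^2, ...} of size 3, {sr, sr^3, ...} of size 3.
Character table:
  irrep \ class              {e} (size 1)  {r^3} (size 1)  {r^1, r^5} (size 2)  {r^2, r^4} (size 2)  {s, sr^2, ...} (size 3)  {sr, sr^3, ...} (size 3)
  chi_1 (triv)               1             1               1                    1                    1                        1                       
  chi_2 (sign: r->1, s->-1)  1             1               1                    1                    -1                       -1                      
  chi_3 (r->-1, s->1)        1             -1              -1                   1                    1                        -1                      
  chi_4 (r->-1, s->-1)       1             -1              -1                   1                    -1                       1                       
  chi_5 (2d, j=1)            2             -2              1                    -1                   0                        0                       
  chi_6 (2d, j=2)            2             2               -1                   -1                   0                        0                       

Spot check: chi_3 (r->-1, s->1) on {e} = 1.

Argument: D_6 has order 2*6 = 12 with 6 conjugacy classes, hence 6 irreducibles. Sum of squared dims 1 + 1 + 1 + 1 + 4 + 4 = 12 = |G|. Linear characters come from the abelianisation; the 2-dimensional irreps have character r^k -> 2*cos(2*pi*j*k/6), reflections -> 0.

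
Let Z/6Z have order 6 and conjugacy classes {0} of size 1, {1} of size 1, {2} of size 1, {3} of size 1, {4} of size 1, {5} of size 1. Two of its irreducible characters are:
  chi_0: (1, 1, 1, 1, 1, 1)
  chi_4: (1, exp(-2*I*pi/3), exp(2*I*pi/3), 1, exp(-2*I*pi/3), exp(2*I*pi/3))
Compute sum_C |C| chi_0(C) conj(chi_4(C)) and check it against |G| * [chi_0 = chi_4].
Sum = 0; so <chi_0, chi_4> = 0 (distinct irreducibles are orthogonal).

Details: Compute term by term over conjugacy classes (|C| * chi_0(C) * conj(chi_4(C))):
  1*(1)*conj(1) + 1*(1)*conj(exp(-2*I*pi/3)) + 1*(1)*conj(exp(2*I*pi/3)) + 1*(1)*conj(1) + 1*(1)*conj(exp(-2*I*pi/3)) + 1*(1)*conj(exp(2*I*pi/3))
  = (1) + (exp(2*I*pi/3)) + (exp(-2*I*pi/3)) + (1) + (exp(2*I*pi/3)) + (exp(-2*I*pi/3))
  = 0.
(Exp terms are combined using exp(i*s)*conj(exp(i*t)) = exp(i*(s-t)), and sums of them are collapsed using the identity that for every m > 1 the m distinct m-th roots of unity sum to 0, e.g. 1 + exp(2*I*pi/3) + exp(-2*I*pi/3) = 0.)
Dividing by |G| = 6 gives 0/6 = 0, matching the row-orthogonality relation <chi_0, chi_4> = [chi_0 = chi_4].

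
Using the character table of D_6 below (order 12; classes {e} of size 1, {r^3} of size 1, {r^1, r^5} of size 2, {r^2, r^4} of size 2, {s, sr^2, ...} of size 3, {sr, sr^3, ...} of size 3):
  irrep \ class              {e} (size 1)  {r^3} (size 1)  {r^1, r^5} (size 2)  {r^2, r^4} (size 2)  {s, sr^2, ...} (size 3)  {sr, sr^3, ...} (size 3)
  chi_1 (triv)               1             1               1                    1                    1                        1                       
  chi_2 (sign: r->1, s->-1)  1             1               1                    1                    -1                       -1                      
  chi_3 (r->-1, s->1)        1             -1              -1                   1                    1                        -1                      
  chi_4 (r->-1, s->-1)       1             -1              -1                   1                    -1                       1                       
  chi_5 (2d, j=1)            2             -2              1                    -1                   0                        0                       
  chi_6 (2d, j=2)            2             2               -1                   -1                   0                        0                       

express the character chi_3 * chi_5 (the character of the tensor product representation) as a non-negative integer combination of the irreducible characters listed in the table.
chi_3 tensor chi_5 = chi_6 (all other irreducibles have multiplicity 0).

Derivation: The character of a tensor product is the pointwise product (chi_3 * chi_5)(C) = chi_3(C) * chi_5(C):
  {e}: (1)*(2), {r^3}: (-1)*(-2), {r^1, r^5}: (-1)*(1), {r^2, r^4}: (1)*(-1), {s, sr^2, ...}: (1)*(0), {sr, sr^3, ...}: (-1)*(0)
so (chi_3 * chi_5) takes values
  {e} -> 2, {r^3} -> 2, {r^1, r^5} -> -1, {r^2, r^4} -> -1, {s, sr^2, ...} -> 0, {sr, sr^3, ...} -> 0.
Now take the inner product of this character with each irreducible chi from the table, <chi_3*chi_5, chi> = (1/12) sum_C |C| (chi_3*chi_5)(C) conj(chi(C)):
  <chi_3*chi_5, chi_1> = (1/12)[1*(2)*conj(1) + 1*(2)*conj(1) + 2*(-1)*conj(1) + 2*(-1)*conj(1) + 3*(0)*conj(1) + 3*(0)*conj(1)]
      = (1/12)[(2) + (2) + (-2) + (-2) + (0) + (0)] = 0/12 = 0
  <chi_3*chi_5, chi_2> = (1/12)[1*(2)*conj(1) + 1*(2)*conj(1) + 2*(-1)*conj(1) + 2*(-1)*conj(1) + 3*(0)*conj(-1) + 3*(0)*conj(-1)]
      = (1/12)[(2) + (2) + (-2) + (-2) + (0) + (0)] = 0/12 = 0
  <chi_3*chi_5, chi_3> = (1/12)[1*(2)*conj(1) + 1*(2)*conj(-1) + 2*(-1)*conj(-1) + 2*(-1)*conj(1) + 3*(0)*conj(1) + 3*(0)*conj(-1)]
      = (1/12)[(2) + (-2) + (2) + (-2) + (0) + (0)] = 0/12 = 0
  <chi_3*chi_5, chi_4> = (1/12)[1*(2)*conj(1) + 1*(2)*conj(-1) + 2*(-1)*conj(-1) + 2*(-1)*conj(1) + 3*(0)*conj(-1) + 3*(0)*conj(1)]
      = (1/12)[(2) + (-2) + (2) + (-2) + (0) + (0)] = 0/12 = 0
  <chi_3*chi_5, chi_5> = (1/12)[1*(2)*conj(2) + 1*(2)*conj(-2) + 2*(-1)*conj(1) + 2*(-1)*conj(-1) + 3*(0)*conj(0) + 3*(0)*conj(0)]
      = (1/12)[(4) + (-4) + (-2) + (2) + (0) + (0)] = 0/12 = 0
  <chi_3*chi_5, chi_6> = (1/12)[1*(2)*conj(2) + 1*(2)*conj(2) + 2*(-1)*conj(-1) + 2*(-1)*conj(-1) + 3*(0)*conj(0) + 3*(0)*conj(0)]
      = (1/12)[(4) + (4) + (2) + (2) + (0) + (0)] = 12/12 = 1
Hence the multiplicities are chi_6: 1. Dimension check: dim(chi_3)*dim(chi_5) = 1*2 = 2 and sum (mult * dim) = 1*2 = 2.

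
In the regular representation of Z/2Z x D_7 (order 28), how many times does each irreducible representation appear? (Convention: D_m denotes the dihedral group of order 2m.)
Each irreducible V_i of dimension d_i appears with multiplicity d_i, i.e. rho_reg = (direct sum over all irreducibles V_i) d_i V_i. The irreducible dimensions for Z/2Z x D_7 are 1, 1, 1, 1, 2, 2, 2, 2, 2, 2: 4 irreducibles of dimension 1, each with multiplicity 1; 6 irreducibles of dimension 2, each with multiplicity 2. Total dimension 4*1*1 + 6*2*2 = 28 = |G|.

Why: General theorem: in the regular representation of a finite group G, each irreducible appears with multiplicity equal to its dimension. Check: dim(rho_reg) = sum d_i^2 = 1 + 1 + 1 + 1 + 4 + 4 + 4 + 4 + 4 + 4 = 28 = |G|.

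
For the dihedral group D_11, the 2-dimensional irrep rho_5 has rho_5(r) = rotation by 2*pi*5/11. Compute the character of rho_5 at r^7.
chi_{rho_5}(r^7) = 2*cos(2*pi*5*7/11) = 2*cos(70*pi/11)

Justification: rho_5(r^7) is rotation by angle 2*pi*5*7/11, whose trace is 2*cos(2*pi*5*7/11) = 2*cos(70*pi/11).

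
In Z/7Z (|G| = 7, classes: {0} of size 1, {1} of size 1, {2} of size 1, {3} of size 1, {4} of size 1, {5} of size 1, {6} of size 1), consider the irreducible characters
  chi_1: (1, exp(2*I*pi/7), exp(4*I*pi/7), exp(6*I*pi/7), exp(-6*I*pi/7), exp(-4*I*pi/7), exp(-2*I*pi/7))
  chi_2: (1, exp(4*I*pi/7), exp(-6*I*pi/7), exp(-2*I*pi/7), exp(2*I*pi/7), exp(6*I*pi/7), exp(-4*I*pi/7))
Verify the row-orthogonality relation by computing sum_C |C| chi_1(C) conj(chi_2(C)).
Sum = 0; so <chi_1, chi_2> = 0 (distinct irreducibles are orthogonal).

Derivation: Compute term by term over conjugacy classes (|C| * chi_1(C) * conj(chi_2(C))):
  1*(1)*conj(1) + 1*(exp(2*I*pi/7))*conj(exp(4*I*pi/7)) + 1*(exp(4*I*pi/7))*conj(exp(-6*I*pi/7)) + 1*(exp(6*I*pi/7))*conj(exp(-2*I*pi/7)) + 1*(exp(-6*I*pi/7))*conj(exp(2*I*pi/7)) + 1*(exp(-4*I*pi/7))*conj(exp(6*I*pi/7)) + 1*(exp(-2*I*pi/7))*conj(exp(-4*I*pi/7))
  = (1) + (exp(-2*I*pi/7)) + (exp(-4*I*pi/7)) + (exp(-6*I*pi/7)) + (exp(6*I*pi/7)) + (exp(4*I*pi/7)) + (exp(2*I*pi/7))
  = 0.
(Exp terms are combined using exp(i*s)*conj(exp(i*t)) = exp(i*(s-t)), and sums of them are collapsed using the identity that for every m > 1 the m distinct m-th roots of unity sum to 0, e.g. 1 + exp(2*I*pi/3) + exp(-2*I*pi/3) = 0.)
Dividing by |G| = 7 gives 0/7 = 0, matching the row-orthogonality relation <chi_1, chi_2> = [chi_1 = chi_2].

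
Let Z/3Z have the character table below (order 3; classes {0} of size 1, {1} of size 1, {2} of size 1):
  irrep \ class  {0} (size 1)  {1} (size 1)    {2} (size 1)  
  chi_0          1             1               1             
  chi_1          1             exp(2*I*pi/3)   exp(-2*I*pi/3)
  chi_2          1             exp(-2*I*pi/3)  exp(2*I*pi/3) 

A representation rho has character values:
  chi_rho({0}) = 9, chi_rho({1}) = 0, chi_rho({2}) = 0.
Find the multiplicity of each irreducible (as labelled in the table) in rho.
Multiplicities: chi_0: 3, chi_1: 3, chi_2: 3.

Details: Use <chi_rho, chi> = (1/|G|) sum_C |C| * chi_rho(C) * conj(chi(C)) with |G| = 3 for each irreducible chi in the table:
  <chi_rho, chi_0> = (1/3)[1*(9)*conj(1) + 1*(0)*conj(1) + 1*(0)*conj(1)]
      = (1/3)[(9) + (0) + (0)] = 9/3 = 3
  <chi_rho, chi_1> = (1/3)[1*(9)*conj(1) + 1*(0)*conj(exp(2*I*pi/3)) + 1*(0)*conj(exp(-2*I*pi/3))]
      = (1/3)[(9) + (0) + (0)] = 9/3 = 3
  <chi_rho, chi_2> = (1/3)[1*(9)*conj(1) + 1*(0)*conj(exp(-2*I*pi/3)) + 1*(0)*conj(exp(2*I*pi/3))]
      = (1/3)[(9) + (0) + (0)] = 9/3 = 3
(Exp terms are combined using exp(i*s)*conj(exp(i*t)) = exp(i*(s-t)), and sums of them are collapsed using the identity that for every m > 1 the m distinct m-th roots of unity sum to 0, e.g. 1 + exp(2*I*pi/3) + exp(-2*I*pi/3) = 0.)
Dimension check: dim(rho) = sum (mult * dim) = 3*1 + 3*1 + 3*1 = 9 = chi_rho(e) = 9.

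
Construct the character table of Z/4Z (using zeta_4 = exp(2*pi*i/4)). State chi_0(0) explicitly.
Character table of Z/4Z (irreps indexed chi_0,...,chi_3 with chi_k(m) = zeta_4^(k*m), zeta_4 = exp(2*pi*i/4)):
  irrep \ class  {0} (size 1)  {1} (size 1)  {2} (size 1)  {3} (size 1)
  chi_0          1             1             1             1           
  chi_1          1             I             -1            -I          
  chi_2          1             -1            1             -1          
  chi_3          1             -I            -1            I           

Spot check: chi_0(0) = zeta_4^(0*0) = zeta_4^0 = 1.

Solution. Z/4Z is abelian, so all 4 irreducible complex representations are 1-dimensional. They are given by chi_k(m) = zeta_4^(k*m) for k = 0,...,3. Row orthogonality: sum_m chi_k(m) conj(chi_l(m)) = 4 * [k = l].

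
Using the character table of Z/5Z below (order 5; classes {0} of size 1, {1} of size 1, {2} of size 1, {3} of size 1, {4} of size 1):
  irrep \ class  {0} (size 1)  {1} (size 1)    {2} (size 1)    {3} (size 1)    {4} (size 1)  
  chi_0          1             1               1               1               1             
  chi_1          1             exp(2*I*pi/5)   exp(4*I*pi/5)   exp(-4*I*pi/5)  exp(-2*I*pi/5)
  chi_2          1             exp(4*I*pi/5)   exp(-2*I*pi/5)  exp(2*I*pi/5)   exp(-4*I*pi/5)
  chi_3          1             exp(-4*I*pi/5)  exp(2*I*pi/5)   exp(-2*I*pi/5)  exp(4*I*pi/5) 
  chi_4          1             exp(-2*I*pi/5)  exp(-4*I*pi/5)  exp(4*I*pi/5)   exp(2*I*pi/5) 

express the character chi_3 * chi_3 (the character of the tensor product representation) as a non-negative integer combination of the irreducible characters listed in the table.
chi_3 tensor chi_3 = chi_1 (all other irreducibles have multiplicity 0).

Argument: The character of a tensor product is the pointwise product (chi_3 * chi_3)(C) = chi_3(C) * chi_3(C):
  {0}: (1)*(1), {1}: (exp(-4*I*pi/5))*(exp(-4*I*pi/5)), {2}: (exp(2*I*pi/5))*(exp(2*I*pi/5)), {3}: (exp(-2*I*pi/5))*(exp(-2*I*pi/5)), {4}: (exp(4*I*pi/5))*(exp(4*I*pi/5))
so (chi_3 * chi_3) takes values
  {0} -> 1, {1} -> exp(2*I*pi/5), {2} -> exp(4*I*pi/5), {3} -> exp(-4*I*pi/5), {4} -> exp(-2*I*pi/5).
Now take the inner product of this character with each irreducible chi from the table, <chi_3*chi_3, chi> = (1/5) sum_C |C| (chi_3*chi_3)(C) conj(chi(C)):
  <chi_3*chi_3, chi_0> = (1/5)[1*(1)*conj(1) + 1*(exp(2*I*pi/5))*conj(1) + 1*(exp(4*I*pi/5))*conj(1) + 1*(exp(-4*I*pi/5))*conj(1) + 1*(exp(-2*I*pi/5))*conj(1)]
      = (1/5)[(1) + (exp(2*I*pi/5)) + (exp(4*I*pi/5)) + (exp(-4*I*pi/5)) + (exp(-2*I*pi/5))] = 0/5 = 0
  <chi_3*chi_3, chi_1> = (1/5)[1*(1)*conj(1) + 1*(exp(2*I*pi/5))*conj(exp(2*I*pi/5)) + 1*(exp(4*I*pi/5))*conj(exp(4*I*pi/5)) + 1*(exp(-4*I*pi/5))*conj(exp(-4*I*pi/5)) + 1*(exp(-2*I*pi/5))*conj(exp(-2*I*pi/5))]
      = (1/5)[(1) + (1) + (1) + (1) + (1)] = 5/5 = 1
  <chi_3*chi_3, chi_2> = (1/5)[1*(1)*conj(1) + 1*(exp(2*I*pi/5))*conj(exp(4*I*pi/5)) + 1*(exp(4*I*pi/5))*conj(exp(-2*I*pi/5)) + 1*(exp(-4*I*pi/5))*conj(exp(2*I*pi/5)) + 1*(exp(-2*I*pi/5))*conj(exp(-4*I*pi/5))]
      = (1/5)[(1) + (exp(-2*I*pi/5)) + (exp(-4*I*pi/5)) + (exp(4*I*pi/5)) + (exp(2*I*pi/5))] = 0/5 = 0
  <chi_3*chi_3, chi_3> = (1/5)[1*(1)*conj(1) + 1*(exp(2*I*pi/5))*conj(exp(-4*I*pi/5)) + 1*(exp(4*I*pi/5))*conj(exp(2*I*pi/5)) + 1*(exp(-4*I*pi/5))*conj(exp(-2*I*pi/5)) + 1*(exp(-2*I*pi/5))*conj(exp(4*I*pi/5))]
      = (1/5)[(1) + (exp(-4*I*pi/5)) + (exp(2*I*pi/5)) + (exp(-2*I*pi/5)) + (exp(4*I*pi/5))] = 0/5 = 0
  <chi_3*chi_3, chi_4> = (1/5)[1*(1)*conj(1) + 1*(exp(2*I*pi/5))*conj(exp(-2*I*pi/5)) + 1*(exp(4*I*pi/5))*conj(exp(-4*I*pi/5)) + 1*(exp(-4*I*pi/5))*conj(exp(4*I*pi/5)) + 1*(exp(-2*I*pi/5))*conj(exp(2*I*pi/5))]
      = (1/5)[(1) + (exp(4*I*pi/5)) + (exp(-2*I*pi/5)) + (exp(2*I*pi/5)) + (exp(-4*I*pi/5))] = 0/5 = 0
(Exp terms are combined using exp(i*s)*conj(exp(i*t)) = exp(i*(s-t)), and sums of them are collapsed using the identity that for every m > 1 the m distinct m-th roots of unity sum to 0, e.g. 1 + exp(2*I*pi/3) + exp(-2*I*pi/3) = 0.)
Hence the multiplicities are chi_1: 1. Dimension check: dim(chi_3)*dim(chi_3) = 1*1 = 1 and sum (mult * dim) = 1*1 = 1.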